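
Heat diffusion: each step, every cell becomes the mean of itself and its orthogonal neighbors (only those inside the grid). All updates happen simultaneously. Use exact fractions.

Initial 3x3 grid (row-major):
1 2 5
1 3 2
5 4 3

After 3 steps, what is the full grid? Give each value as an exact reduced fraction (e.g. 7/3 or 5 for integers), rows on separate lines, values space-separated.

Answer: 5009/2160 37783/14400 497/180
19279/7200 16471/6000 14611/4800
6269/2160 45283/14400 281/90

Derivation:
After step 1:
  4/3 11/4 3
  5/2 12/5 13/4
  10/3 15/4 3
After step 2:
  79/36 569/240 3
  287/120 293/100 233/80
  115/36 749/240 10/3
After step 3:
  5009/2160 37783/14400 497/180
  19279/7200 16471/6000 14611/4800
  6269/2160 45283/14400 281/90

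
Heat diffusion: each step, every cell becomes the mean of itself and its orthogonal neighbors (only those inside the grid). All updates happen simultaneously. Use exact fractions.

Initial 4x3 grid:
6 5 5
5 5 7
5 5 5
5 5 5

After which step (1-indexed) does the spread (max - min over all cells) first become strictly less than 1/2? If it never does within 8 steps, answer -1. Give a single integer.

Step 1: max=17/3, min=5, spread=2/3
Step 2: max=331/60, min=5, spread=31/60
Step 3: max=11809/2160, min=241/48, spread=241/540
  -> spread < 1/2 first at step 3
Step 4: max=700163/129600, min=36551/7200, spread=8449/25920
Step 5: max=41814757/7776000, min=1101977/216000, spread=428717/1555200
Step 6: max=2494306943/466560000, min=33257819/6480000, spread=3989759/18662400
Step 7: max=149126428837/27993600000, min=1001411273/194400000, spread=196928221/1119744000
Step 8: max=8917708854383/1679616000000, min=30145533191/5832000000, spread=1886362363/13436928000

Answer: 3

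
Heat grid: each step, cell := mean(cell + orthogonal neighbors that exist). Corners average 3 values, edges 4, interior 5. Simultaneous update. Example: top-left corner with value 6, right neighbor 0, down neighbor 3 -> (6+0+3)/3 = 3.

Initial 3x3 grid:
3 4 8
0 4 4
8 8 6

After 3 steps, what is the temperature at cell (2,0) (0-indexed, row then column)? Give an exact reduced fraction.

Answer: 2089/432

Derivation:
Step 1: cell (2,0) = 16/3
Step 2: cell (2,0) = 187/36
Step 3: cell (2,0) = 2089/432
Full grid after step 3:
  833/216 12823/2880 2089/432
  12643/2880 941/200 7669/1440
  2089/432 7759/1440 50/9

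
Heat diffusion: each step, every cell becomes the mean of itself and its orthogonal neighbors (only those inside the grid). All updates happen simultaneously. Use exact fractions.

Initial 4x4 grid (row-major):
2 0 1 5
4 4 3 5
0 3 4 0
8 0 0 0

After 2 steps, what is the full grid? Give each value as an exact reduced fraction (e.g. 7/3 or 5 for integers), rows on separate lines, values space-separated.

After step 1:
  2 7/4 9/4 11/3
  5/2 14/5 17/5 13/4
  15/4 11/5 2 9/4
  8/3 11/4 1 0
After step 2:
  25/12 11/5 83/30 55/18
  221/80 253/100 137/50 377/120
  667/240 27/10 217/100 15/8
  55/18 517/240 23/16 13/12

Answer: 25/12 11/5 83/30 55/18
221/80 253/100 137/50 377/120
667/240 27/10 217/100 15/8
55/18 517/240 23/16 13/12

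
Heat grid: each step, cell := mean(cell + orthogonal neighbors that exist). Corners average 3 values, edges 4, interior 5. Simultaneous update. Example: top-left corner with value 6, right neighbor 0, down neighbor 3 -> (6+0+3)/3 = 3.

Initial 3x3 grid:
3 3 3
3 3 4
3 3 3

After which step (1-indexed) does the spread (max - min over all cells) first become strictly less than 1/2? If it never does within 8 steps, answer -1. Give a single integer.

Answer: 1

Derivation:
Step 1: max=10/3, min=3, spread=1/3
  -> spread < 1/2 first at step 1
Step 2: max=787/240, min=3, spread=67/240
Step 3: max=6917/2160, min=607/200, spread=1807/10800
Step 4: max=2749963/864000, min=16561/5400, spread=33401/288000
Step 5: max=24557933/7776000, min=1663391/540000, spread=3025513/38880000
Step 6: max=9796126867/3110400000, min=89155949/28800000, spread=53531/995328
Step 7: max=585904925849/186624000000, min=24119116051/7776000000, spread=450953/11943936
Step 8: max=35101223560603/11197440000000, min=2900368610519/933120000000, spread=3799043/143327232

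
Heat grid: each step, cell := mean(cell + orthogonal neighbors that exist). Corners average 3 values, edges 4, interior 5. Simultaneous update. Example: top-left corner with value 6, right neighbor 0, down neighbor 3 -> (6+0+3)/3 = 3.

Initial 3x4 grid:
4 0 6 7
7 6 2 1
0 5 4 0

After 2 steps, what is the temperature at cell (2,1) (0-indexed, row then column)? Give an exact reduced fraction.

Step 1: cell (2,1) = 15/4
Step 2: cell (2,1) = 29/8
Full grid after step 2:
  143/36 185/48 973/240 131/36
  191/48 99/25 84/25 379/120
  4 29/8 359/120 83/36

Answer: 29/8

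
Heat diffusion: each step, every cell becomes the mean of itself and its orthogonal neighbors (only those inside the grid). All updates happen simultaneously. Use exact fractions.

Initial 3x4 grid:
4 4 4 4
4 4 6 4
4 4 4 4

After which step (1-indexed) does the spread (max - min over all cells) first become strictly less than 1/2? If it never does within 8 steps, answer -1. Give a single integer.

Answer: 2

Derivation:
Step 1: max=9/2, min=4, spread=1/2
Step 2: max=223/50, min=4, spread=23/50
  -> spread < 1/2 first at step 2
Step 3: max=10411/2400, min=813/200, spread=131/480
Step 4: max=92951/21600, min=14791/3600, spread=841/4320
Step 5: max=37102051/8640000, min=2973373/720000, spread=56863/345600
Step 6: max=332574341/77760000, min=26909543/6480000, spread=386393/3110400
Step 7: max=132809723131/31104000000, min=10788358813/2592000000, spread=26795339/248832000
Step 8: max=7948775714129/1866240000000, min=649166149667/155520000000, spread=254051069/2985984000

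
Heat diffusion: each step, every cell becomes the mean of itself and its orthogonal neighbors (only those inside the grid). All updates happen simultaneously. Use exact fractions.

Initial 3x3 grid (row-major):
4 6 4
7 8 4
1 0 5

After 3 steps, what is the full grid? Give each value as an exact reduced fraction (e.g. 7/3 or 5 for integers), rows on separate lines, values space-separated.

After step 1:
  17/3 11/2 14/3
  5 5 21/4
  8/3 7/2 3
After step 2:
  97/18 125/24 185/36
  55/12 97/20 215/48
  67/18 85/24 47/12
After step 3:
  1093/216 7411/1440 2135/432
  1669/360 1813/400 13237/2880
  853/216 5771/1440 191/48

Answer: 1093/216 7411/1440 2135/432
1669/360 1813/400 13237/2880
853/216 5771/1440 191/48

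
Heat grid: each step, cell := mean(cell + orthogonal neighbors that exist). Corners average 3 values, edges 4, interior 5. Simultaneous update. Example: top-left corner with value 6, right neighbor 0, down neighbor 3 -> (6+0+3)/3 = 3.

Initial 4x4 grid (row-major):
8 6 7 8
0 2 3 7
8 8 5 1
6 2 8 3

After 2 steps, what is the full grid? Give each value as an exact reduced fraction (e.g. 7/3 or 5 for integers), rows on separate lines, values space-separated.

Answer: 179/36 1213/240 1433/240 217/36
277/60 477/100 487/100 1253/240
61/12 253/50 233/50 71/16
101/18 125/24 39/8 25/6

Derivation:
After step 1:
  14/3 23/4 6 22/3
  9/2 19/5 24/5 19/4
  11/2 5 5 4
  16/3 6 9/2 4
After step 2:
  179/36 1213/240 1433/240 217/36
  277/60 477/100 487/100 1253/240
  61/12 253/50 233/50 71/16
  101/18 125/24 39/8 25/6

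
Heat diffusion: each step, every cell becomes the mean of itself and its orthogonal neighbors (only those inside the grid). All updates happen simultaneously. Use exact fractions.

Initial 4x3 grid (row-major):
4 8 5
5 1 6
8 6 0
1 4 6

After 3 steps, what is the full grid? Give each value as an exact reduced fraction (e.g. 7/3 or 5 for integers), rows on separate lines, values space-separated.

After step 1:
  17/3 9/2 19/3
  9/2 26/5 3
  5 19/5 9/2
  13/3 17/4 10/3
After step 2:
  44/9 217/40 83/18
  611/120 21/5 571/120
  529/120 91/20 439/120
  163/36 943/240 145/36
After step 3:
  2773/540 153/32 2663/540
  1673/360 961/200 3101/720
  209/45 4979/1200 3059/720
  9263/2160 2453/576 8363/2160

Answer: 2773/540 153/32 2663/540
1673/360 961/200 3101/720
209/45 4979/1200 3059/720
9263/2160 2453/576 8363/2160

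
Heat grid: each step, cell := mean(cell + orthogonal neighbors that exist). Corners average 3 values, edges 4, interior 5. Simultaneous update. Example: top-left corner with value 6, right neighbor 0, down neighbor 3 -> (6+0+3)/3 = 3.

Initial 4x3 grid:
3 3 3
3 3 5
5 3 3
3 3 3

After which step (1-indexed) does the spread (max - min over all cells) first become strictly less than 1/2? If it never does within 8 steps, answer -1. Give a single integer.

Step 1: max=11/3, min=3, spread=2/3
Step 2: max=211/60, min=19/6, spread=7/20
  -> spread < 1/2 first at step 2
Step 3: max=6127/1800, min=587/180, spread=257/1800
Step 4: max=91217/27000, min=1981/600, spread=259/3375
Step 5: max=2722739/810000, min=33673/10125, spread=3211/90000
Step 6: max=20379197/6075000, min=16215881/4860000, spread=437383/24300000
Step 7: max=4885839067/1458000000, min=324877043/97200000, spread=6341711/729000000
Step 8: max=146503425439/43740000000, min=58525905211/17496000000, spread=125774941/29160000000

Answer: 2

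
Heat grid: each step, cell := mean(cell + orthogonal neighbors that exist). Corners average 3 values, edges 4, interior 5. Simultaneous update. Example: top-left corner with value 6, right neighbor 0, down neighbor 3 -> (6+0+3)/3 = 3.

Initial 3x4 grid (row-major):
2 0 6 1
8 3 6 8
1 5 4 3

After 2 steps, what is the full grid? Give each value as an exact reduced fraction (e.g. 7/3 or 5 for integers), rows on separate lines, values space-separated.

After step 1:
  10/3 11/4 13/4 5
  7/2 22/5 27/5 9/2
  14/3 13/4 9/2 5
After step 2:
  115/36 103/30 41/10 17/4
  159/40 193/50 441/100 199/40
  137/36 1009/240 363/80 14/3

Answer: 115/36 103/30 41/10 17/4
159/40 193/50 441/100 199/40
137/36 1009/240 363/80 14/3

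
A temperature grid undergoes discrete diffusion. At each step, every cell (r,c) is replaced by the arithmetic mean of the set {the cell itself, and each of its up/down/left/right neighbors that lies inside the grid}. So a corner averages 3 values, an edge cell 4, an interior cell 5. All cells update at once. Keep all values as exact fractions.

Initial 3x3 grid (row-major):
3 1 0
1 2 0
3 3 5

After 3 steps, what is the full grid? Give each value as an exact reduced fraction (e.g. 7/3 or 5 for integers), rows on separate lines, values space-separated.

Answer: 3559/2160 1251/800 2849/2160
10031/4800 3647/2000 2927/1600
2497/1080 11531/4800 1171/540

Derivation:
After step 1:
  5/3 3/2 1/3
  9/4 7/5 7/4
  7/3 13/4 8/3
After step 2:
  65/36 49/40 43/36
  153/80 203/100 123/80
  47/18 193/80 23/9
After step 3:
  3559/2160 1251/800 2849/2160
  10031/4800 3647/2000 2927/1600
  2497/1080 11531/4800 1171/540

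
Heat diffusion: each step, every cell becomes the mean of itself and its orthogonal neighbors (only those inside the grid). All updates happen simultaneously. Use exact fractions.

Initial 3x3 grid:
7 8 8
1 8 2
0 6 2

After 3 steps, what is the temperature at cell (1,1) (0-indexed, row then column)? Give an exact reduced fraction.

Answer: 1907/400

Derivation:
Step 1: cell (1,1) = 5
Step 2: cell (1,1) = 103/20
Step 3: cell (1,1) = 1907/400
Full grid after step 3:
  2287/432 16643/2880 821/144
  1661/360 1907/400 1831/360
  203/54 2947/720 227/54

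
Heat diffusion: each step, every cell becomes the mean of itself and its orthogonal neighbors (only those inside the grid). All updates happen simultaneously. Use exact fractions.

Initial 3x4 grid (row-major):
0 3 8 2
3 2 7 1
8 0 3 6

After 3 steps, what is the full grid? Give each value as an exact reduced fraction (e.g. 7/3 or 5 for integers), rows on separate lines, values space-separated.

After step 1:
  2 13/4 5 11/3
  13/4 3 21/5 4
  11/3 13/4 4 10/3
After step 2:
  17/6 53/16 967/240 38/9
  143/48 339/100 101/25 19/5
  61/18 167/48 887/240 34/9
After step 3:
  73/24 2713/800 28087/7200 8677/2160
  45329/14400 20641/6000 3791/1000 99/25
  709/216 25117/7200 26987/7200 8117/2160

Answer: 73/24 2713/800 28087/7200 8677/2160
45329/14400 20641/6000 3791/1000 99/25
709/216 25117/7200 26987/7200 8117/2160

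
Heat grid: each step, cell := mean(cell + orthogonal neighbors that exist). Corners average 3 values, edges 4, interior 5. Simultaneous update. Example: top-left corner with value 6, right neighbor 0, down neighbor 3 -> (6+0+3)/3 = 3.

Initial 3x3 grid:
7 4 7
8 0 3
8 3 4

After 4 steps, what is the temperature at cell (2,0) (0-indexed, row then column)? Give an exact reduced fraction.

Step 1: cell (2,0) = 19/3
Step 2: cell (2,0) = 95/18
Step 3: cell (2,0) = 5413/1080
Step 4: cell (2,0) = 312431/64800
Full grid after step 4:
  651787/129600 673859/144000 139103/32400
  4302529/864000 812899/180000 595859/144000
  312431/64800 3821029/864000 523087/129600

Answer: 312431/64800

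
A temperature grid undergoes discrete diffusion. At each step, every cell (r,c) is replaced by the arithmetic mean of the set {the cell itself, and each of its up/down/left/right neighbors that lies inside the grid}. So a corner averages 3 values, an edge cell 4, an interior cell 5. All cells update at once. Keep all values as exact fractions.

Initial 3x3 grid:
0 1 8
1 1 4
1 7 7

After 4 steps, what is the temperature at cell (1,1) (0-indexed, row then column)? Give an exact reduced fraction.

Step 1: cell (1,1) = 14/5
Step 2: cell (1,1) = 301/100
Step 3: cell (1,1) = 6349/2000
Step 4: cell (1,1) = 379603/120000
Full grid after step 4:
  292871/129600 137549/48000 227123/64800
  2165257/864000 379603/120000 417829/108000
  123707/43200 253511/72000 11027/2700

Answer: 379603/120000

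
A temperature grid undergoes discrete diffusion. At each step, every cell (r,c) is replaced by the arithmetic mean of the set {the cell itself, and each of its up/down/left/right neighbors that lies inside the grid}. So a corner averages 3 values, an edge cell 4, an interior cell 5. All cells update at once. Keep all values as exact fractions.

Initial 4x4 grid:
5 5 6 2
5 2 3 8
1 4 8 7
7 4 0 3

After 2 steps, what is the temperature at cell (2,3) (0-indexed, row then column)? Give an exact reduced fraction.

Step 1: cell (2,3) = 13/2
Step 2: cell (2,3) = 577/120
Full grid after step 2:
  17/4 173/40 577/120 43/9
  163/40 83/20 113/25 667/120
  153/40 4 477/100 577/120
  4 153/40 457/120 163/36

Answer: 577/120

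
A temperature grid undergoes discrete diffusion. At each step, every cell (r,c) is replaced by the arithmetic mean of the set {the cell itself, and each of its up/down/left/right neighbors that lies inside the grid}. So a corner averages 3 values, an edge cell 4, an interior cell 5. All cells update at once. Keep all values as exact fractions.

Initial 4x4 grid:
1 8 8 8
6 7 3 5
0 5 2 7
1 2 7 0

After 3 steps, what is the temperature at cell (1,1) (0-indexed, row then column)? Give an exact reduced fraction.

Answer: 9857/2000

Derivation:
Step 1: cell (1,1) = 29/5
Step 2: cell (1,1) = 47/10
Step 3: cell (1,1) = 9857/2000
Full grid after step 3:
  3611/720 2593/480 4839/800 6
  62/15 9857/2000 2567/500 13267/2400
  1027/300 1801/500 26701/6000 6293/1440
  119/45 167/50 637/180 8863/2160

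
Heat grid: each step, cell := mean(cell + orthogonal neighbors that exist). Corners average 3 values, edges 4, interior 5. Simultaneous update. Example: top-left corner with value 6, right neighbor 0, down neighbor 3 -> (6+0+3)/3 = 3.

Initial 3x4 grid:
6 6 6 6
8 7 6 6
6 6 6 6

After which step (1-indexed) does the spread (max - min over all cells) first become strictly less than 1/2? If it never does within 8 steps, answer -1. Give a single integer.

Answer: 3

Derivation:
Step 1: max=27/4, min=6, spread=3/4
Step 2: max=1601/240, min=6, spread=161/240
Step 3: max=94291/14400, min=2421/400, spread=1427/2880
  -> spread < 1/2 first at step 3
Step 4: max=5619929/864000, min=145979/24000, spread=72937/172800
Step 5: max=334868491/51840000, min=8802581/1440000, spread=719023/2073600
Step 6: max=20000047169/3110400000, min=176803793/28800000, spread=36209501/124416000
Step 7: max=1195140652771/186624000000, min=31948024261/5184000000, spread=72018847/298598400
Step 8: max=71481030922889/11197440000000, min=1922945813299/311040000000, spread=18039853153/89579520000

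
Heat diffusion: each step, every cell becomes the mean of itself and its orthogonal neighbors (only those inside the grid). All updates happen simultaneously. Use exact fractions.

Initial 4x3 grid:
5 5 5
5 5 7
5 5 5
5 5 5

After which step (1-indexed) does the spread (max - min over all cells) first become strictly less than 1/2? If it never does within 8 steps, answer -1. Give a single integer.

Answer: 3

Derivation:
Step 1: max=17/3, min=5, spread=2/3
Step 2: max=331/60, min=5, spread=31/60
Step 3: max=2911/540, min=5, spread=211/540
  -> spread < 1/2 first at step 3
Step 4: max=286897/54000, min=4547/900, spread=14077/54000
Step 5: max=2570407/486000, min=273683/54000, spread=5363/24300
Step 6: max=76640809/14580000, min=152869/30000, spread=93859/583200
Step 7: max=4584274481/874800000, min=248336467/48600000, spread=4568723/34992000
Step 8: max=274220435629/52488000000, min=7471618889/1458000000, spread=8387449/83980800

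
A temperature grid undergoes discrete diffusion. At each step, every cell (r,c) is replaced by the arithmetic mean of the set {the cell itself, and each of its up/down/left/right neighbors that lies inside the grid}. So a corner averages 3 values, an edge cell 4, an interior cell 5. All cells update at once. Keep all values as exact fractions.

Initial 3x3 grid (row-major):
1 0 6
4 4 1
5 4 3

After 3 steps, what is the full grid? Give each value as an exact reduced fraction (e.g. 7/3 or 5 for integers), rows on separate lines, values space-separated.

Answer: 5761/2160 4443/1600 5741/2160
7727/2400 5923/2000 2459/800
3733/1080 4201/1200 3443/1080

Derivation:
After step 1:
  5/3 11/4 7/3
  7/2 13/5 7/2
  13/3 4 8/3
After step 2:
  95/36 187/80 103/36
  121/40 327/100 111/40
  71/18 17/5 61/18
After step 3:
  5761/2160 4443/1600 5741/2160
  7727/2400 5923/2000 2459/800
  3733/1080 4201/1200 3443/1080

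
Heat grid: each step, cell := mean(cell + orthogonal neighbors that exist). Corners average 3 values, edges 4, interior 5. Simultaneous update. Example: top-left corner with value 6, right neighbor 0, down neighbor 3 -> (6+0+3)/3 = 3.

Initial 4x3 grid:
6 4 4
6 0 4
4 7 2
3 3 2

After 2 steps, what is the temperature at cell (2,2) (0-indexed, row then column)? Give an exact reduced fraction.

Answer: 707/240

Derivation:
Step 1: cell (2,2) = 15/4
Step 2: cell (2,2) = 707/240
Full grid after step 2:
  77/18 511/120 10/3
  139/30 87/25 289/80
  233/60 199/50 707/240
  145/36 757/240 59/18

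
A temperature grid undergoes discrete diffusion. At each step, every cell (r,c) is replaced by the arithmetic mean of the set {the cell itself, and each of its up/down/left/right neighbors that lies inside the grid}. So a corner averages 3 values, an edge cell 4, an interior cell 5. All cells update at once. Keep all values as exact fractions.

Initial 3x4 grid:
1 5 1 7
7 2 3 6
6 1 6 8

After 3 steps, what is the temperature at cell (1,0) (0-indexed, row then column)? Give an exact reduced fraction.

Answer: 4577/1200

Derivation:
Step 1: cell (1,0) = 4
Step 2: cell (1,0) = 83/20
Step 3: cell (1,0) = 4577/1200
Full grid after step 3:
  8081/2160 25457/7200 29527/7200 9901/2160
  4577/1200 3921/1000 12763/3000 9083/1800
  8941/2160 29407/7200 33877/7200 11221/2160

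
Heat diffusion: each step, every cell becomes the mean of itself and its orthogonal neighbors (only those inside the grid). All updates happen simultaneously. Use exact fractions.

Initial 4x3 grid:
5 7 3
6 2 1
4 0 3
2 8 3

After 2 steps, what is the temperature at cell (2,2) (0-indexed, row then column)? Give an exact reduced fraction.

Step 1: cell (2,2) = 7/4
Step 2: cell (2,2) = 181/60
Full grid after step 2:
  29/6 1027/240 61/18
  329/80 347/100 163/60
  919/240 73/25 181/60
  131/36 959/240 29/9

Answer: 181/60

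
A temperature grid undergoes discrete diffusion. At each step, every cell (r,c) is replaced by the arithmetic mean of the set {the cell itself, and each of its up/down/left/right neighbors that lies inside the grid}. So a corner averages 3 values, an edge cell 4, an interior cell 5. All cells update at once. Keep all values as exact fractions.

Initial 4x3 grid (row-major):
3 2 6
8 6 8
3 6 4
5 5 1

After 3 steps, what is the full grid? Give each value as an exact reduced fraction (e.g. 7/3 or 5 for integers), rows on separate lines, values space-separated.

After step 1:
  13/3 17/4 16/3
  5 6 6
  11/2 24/5 19/4
  13/3 17/4 10/3
After step 2:
  163/36 239/48 187/36
  125/24 521/100 265/48
  589/120 253/50 1133/240
  169/36 1003/240 37/9
After step 3:
  2119/432 71681/14400 565/108
  17869/3600 15587/3000 37163/7200
  4471/900 14447/3000 34943/7200
  9923/2160 64961/14400 1171/270

Answer: 2119/432 71681/14400 565/108
17869/3600 15587/3000 37163/7200
4471/900 14447/3000 34943/7200
9923/2160 64961/14400 1171/270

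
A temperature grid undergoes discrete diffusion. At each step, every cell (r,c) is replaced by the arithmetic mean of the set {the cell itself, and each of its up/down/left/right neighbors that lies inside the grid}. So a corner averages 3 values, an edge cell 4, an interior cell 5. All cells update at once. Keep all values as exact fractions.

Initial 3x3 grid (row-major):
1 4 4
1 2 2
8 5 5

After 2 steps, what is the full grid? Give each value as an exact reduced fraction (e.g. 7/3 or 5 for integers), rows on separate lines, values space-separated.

Answer: 31/12 653/240 28/9
187/60 84/25 803/240
38/9 247/60 49/12

Derivation:
After step 1:
  2 11/4 10/3
  3 14/5 13/4
  14/3 5 4
After step 2:
  31/12 653/240 28/9
  187/60 84/25 803/240
  38/9 247/60 49/12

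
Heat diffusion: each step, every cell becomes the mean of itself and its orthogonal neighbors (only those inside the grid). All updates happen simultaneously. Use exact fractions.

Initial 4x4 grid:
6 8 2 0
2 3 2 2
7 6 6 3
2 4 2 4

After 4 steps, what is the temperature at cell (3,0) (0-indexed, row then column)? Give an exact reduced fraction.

Step 1: cell (3,0) = 13/3
Step 2: cell (3,0) = 145/36
Step 3: cell (3,0) = 9257/2160
Step 4: cell (3,0) = 272987/64800
Full grid after step 4:
  143647/32400 861821/216000 709949/216000 35899/12960
  951461/216000 368467/90000 608033/180000 79843/27000
  943301/216000 731261/180000 9169/2500 29123/9000
  272987/64800 221399/54000 66841/18000 3787/1080

Answer: 272987/64800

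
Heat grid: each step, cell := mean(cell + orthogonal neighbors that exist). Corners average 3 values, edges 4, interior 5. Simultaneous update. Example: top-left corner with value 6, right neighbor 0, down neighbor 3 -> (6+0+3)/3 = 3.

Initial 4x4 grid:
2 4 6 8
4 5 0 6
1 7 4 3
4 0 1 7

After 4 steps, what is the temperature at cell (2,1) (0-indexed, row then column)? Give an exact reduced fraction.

Step 1: cell (2,1) = 17/5
Step 2: cell (2,1) = 87/25
Step 3: cell (2,1) = 2513/750
Step 4: cell (2,1) = 7697/2250
Full grid after step 4:
  242801/64800 866627/216000 965299/216000 18997/4050
  11978/3375 681563/180000 93449/22500 971749/216000
  87467/27000 7697/2250 678253/180000 865837/216000
  24863/8100 42871/13500 46597/13500 242311/64800

Answer: 7697/2250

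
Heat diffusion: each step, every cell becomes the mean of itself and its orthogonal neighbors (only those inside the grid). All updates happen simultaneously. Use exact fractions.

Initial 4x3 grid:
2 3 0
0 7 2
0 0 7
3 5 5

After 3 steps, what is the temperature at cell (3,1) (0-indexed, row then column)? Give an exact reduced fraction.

Step 1: cell (3,1) = 13/4
Step 2: cell (3,1) = 923/240
Step 3: cell (3,1) = 46609/14400
Full grid after step 3:
  563/270 9421/3600 2867/1080
  536/225 7603/3000 11801/3600
  4093/1800 19541/6000 12611/3600
  6073/2160 46609/14400 8803/2160

Answer: 46609/14400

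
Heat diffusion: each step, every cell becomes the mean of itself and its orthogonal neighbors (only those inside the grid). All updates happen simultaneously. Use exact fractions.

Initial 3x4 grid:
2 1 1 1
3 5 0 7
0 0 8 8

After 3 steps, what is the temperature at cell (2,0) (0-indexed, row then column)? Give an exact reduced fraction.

Step 1: cell (2,0) = 1
Step 2: cell (2,0) = 9/4
Step 3: cell (2,0) = 527/240
Full grid after step 3:
  77/40 93/40 587/240 197/60
  73/32 943/400 4271/1200 557/144
  527/240 1481/480 5567/1440 10597/2160

Answer: 527/240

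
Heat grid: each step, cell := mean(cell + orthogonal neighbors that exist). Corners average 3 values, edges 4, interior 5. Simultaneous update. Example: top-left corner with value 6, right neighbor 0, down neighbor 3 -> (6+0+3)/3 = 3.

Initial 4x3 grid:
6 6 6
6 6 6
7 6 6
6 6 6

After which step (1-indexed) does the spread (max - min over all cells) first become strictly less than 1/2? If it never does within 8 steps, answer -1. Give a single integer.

Step 1: max=19/3, min=6, spread=1/3
  -> spread < 1/2 first at step 1
Step 2: max=751/120, min=6, spread=31/120
Step 3: max=6691/1080, min=6, spread=211/1080
Step 4: max=664897/108000, min=10847/1800, spread=14077/108000
Step 5: max=5972407/972000, min=651683/108000, spread=5363/48600
Step 6: max=178700809/29160000, min=362869/60000, spread=93859/1166400
Step 7: max=10707874481/1749600000, min=588536467/97200000, spread=4568723/69984000
Step 8: max=641636435629/104976000000, min=17677618889/2916000000, spread=8387449/167961600

Answer: 1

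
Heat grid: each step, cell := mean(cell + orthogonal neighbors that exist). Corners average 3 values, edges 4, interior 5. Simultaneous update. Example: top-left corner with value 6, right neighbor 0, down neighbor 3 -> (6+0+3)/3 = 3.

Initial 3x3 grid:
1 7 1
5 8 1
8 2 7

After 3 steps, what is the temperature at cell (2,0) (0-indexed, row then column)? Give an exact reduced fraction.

Answer: 1219/240

Derivation:
Step 1: cell (2,0) = 5
Step 2: cell (2,0) = 67/12
Step 3: cell (2,0) = 1219/240
Full grid after step 3:
  9791/2160 63157/14400 467/120
  36191/7200 26959/6000 61957/14400
  1219/240 71857/14400 4753/1080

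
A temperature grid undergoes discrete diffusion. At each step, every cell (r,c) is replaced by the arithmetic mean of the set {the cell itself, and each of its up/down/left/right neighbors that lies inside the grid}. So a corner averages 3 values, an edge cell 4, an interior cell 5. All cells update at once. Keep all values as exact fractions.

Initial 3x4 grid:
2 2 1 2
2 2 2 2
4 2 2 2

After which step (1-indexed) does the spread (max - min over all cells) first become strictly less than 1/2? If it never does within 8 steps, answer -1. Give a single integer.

Answer: 4

Derivation:
Step 1: max=8/3, min=5/3, spread=1
Step 2: max=23/9, min=209/120, spread=293/360
Step 3: max=257/108, min=1949/1080, spread=23/40
Step 4: max=148993/64800, min=59759/32400, spread=131/288
  -> spread < 1/2 first at step 4
Step 5: max=8689157/3888000, min=1824923/972000, spread=30877/86400
Step 6: max=511406383/233280000, min=869234/455625, spread=98309/345600
Step 7: max=30230094197/13996800000, min=3382690309/1749600000, spread=14082541/62208000
Step 8: max=1793650674223/839808000000, min=205152014231/104976000000, spread=135497387/746496000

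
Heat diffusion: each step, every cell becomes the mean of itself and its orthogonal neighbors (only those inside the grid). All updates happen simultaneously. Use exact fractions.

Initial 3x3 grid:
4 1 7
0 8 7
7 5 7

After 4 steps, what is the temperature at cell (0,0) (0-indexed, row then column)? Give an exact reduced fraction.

Step 1: cell (0,0) = 5/3
Step 2: cell (0,0) = 137/36
Step 3: cell (0,0) = 8227/2160
Step 4: cell (0,0) = 567689/129600
Full grid after step 4:
  567689/129600 250693/54000 76171/14400
  3871213/864000 206759/40000 4723463/864000
  107869/21600 4580213/864000 95033/16200

Answer: 567689/129600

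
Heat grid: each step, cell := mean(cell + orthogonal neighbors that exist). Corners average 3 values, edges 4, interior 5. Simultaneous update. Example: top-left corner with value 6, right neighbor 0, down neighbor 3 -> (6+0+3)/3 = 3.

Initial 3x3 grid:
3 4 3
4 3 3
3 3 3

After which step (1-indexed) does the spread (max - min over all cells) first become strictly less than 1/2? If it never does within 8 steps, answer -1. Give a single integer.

Step 1: max=11/3, min=3, spread=2/3
Step 2: max=273/80, min=3, spread=33/80
  -> spread < 1/2 first at step 2
Step 3: max=3677/1080, min=281/90, spread=61/216
Step 4: max=215839/64800, min=8461/2700, spread=511/2592
Step 5: max=12893933/3888000, min=114401/36000, spread=4309/31104
Step 6: max=767223751/233280000, min=15511237/4860000, spread=36295/373248
Step 7: max=45875570597/13996800000, min=3743335831/1166400000, spread=305773/4478976
Step 8: max=2742738670159/839808000000, min=37534575497/11664000000, spread=2575951/53747712

Answer: 2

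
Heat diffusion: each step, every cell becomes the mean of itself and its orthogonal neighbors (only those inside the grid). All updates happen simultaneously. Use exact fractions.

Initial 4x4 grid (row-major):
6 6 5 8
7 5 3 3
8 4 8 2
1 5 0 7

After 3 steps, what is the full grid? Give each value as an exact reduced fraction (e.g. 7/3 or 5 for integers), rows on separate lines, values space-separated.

After step 1:
  19/3 11/2 11/2 16/3
  13/2 5 24/5 4
  5 6 17/5 5
  14/3 5/2 5 3
After step 2:
  55/9 67/12 317/60 89/18
  137/24 139/25 227/50 287/60
  133/24 219/50 121/25 77/20
  73/18 109/24 139/40 13/3
After step 3:
  1253/216 5071/900 4579/900 1351/270
  20629/3600 15463/3000 3751/750 8153/1800
  17717/3600 7459/1500 4217/1000 2671/600
  509/108 14807/3600 1719/400 1399/360

Answer: 1253/216 5071/900 4579/900 1351/270
20629/3600 15463/3000 3751/750 8153/1800
17717/3600 7459/1500 4217/1000 2671/600
509/108 14807/3600 1719/400 1399/360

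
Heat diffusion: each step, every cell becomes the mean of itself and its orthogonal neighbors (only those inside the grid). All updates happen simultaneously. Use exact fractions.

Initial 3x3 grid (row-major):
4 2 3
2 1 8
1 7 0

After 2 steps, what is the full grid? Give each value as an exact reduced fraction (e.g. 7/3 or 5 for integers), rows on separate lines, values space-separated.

After step 1:
  8/3 5/2 13/3
  2 4 3
  10/3 9/4 5
After step 2:
  43/18 27/8 59/18
  3 11/4 49/12
  91/36 175/48 41/12

Answer: 43/18 27/8 59/18
3 11/4 49/12
91/36 175/48 41/12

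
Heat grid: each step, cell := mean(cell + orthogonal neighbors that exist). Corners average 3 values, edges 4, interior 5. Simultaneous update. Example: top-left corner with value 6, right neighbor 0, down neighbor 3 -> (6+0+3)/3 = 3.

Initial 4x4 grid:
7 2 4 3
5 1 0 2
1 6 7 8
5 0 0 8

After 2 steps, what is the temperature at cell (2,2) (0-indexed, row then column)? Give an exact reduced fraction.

Answer: 4

Derivation:
Step 1: cell (2,2) = 21/5
Step 2: cell (2,2) = 4
Full grid after step 2:
  35/9 793/240 231/80 17/6
  913/240 78/25 153/50 153/40
  51/16 17/5 4 571/120
  3 23/8 481/120 46/9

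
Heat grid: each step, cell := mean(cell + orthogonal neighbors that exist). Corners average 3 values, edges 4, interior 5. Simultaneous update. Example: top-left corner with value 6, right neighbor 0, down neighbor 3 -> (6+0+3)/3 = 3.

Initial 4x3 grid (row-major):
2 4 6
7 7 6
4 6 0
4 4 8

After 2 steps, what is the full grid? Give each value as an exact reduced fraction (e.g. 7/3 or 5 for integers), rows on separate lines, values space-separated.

Answer: 169/36 245/48 89/18
247/48 247/50 253/48
369/80 519/100 359/80
59/12 177/40 29/6

Derivation:
After step 1:
  13/3 19/4 16/3
  5 6 19/4
  21/4 21/5 5
  4 11/2 4
After step 2:
  169/36 245/48 89/18
  247/48 247/50 253/48
  369/80 519/100 359/80
  59/12 177/40 29/6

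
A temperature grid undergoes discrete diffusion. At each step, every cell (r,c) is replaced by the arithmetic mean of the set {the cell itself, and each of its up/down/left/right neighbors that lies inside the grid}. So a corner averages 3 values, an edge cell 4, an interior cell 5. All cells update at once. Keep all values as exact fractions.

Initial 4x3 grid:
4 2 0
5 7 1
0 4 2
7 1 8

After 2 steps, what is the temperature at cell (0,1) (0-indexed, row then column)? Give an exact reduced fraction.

Step 1: cell (0,1) = 13/4
Step 2: cell (0,1) = 703/240
Full grid after step 2:
  131/36 703/240 9/4
  58/15 327/100 221/80
  101/30 387/100 763/240
  35/9 53/15 149/36

Answer: 703/240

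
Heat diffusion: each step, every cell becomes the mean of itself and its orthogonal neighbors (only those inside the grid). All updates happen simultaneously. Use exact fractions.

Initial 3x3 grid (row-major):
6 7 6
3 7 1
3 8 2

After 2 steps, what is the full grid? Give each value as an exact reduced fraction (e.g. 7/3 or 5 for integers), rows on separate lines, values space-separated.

Answer: 199/36 217/40 91/18
399/80 509/100 263/60
173/36 139/30 38/9

Derivation:
After step 1:
  16/3 13/2 14/3
  19/4 26/5 4
  14/3 5 11/3
After step 2:
  199/36 217/40 91/18
  399/80 509/100 263/60
  173/36 139/30 38/9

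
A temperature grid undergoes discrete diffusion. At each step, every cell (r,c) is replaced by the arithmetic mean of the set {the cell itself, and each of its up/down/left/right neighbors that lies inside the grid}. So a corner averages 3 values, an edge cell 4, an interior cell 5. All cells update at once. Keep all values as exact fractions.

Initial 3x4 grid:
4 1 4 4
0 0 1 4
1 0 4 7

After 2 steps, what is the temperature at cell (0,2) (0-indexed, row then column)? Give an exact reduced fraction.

Answer: 227/80

Derivation:
Step 1: cell (0,2) = 5/2
Step 2: cell (0,2) = 227/80
Full grid after step 2:
  31/18 409/240 227/80 7/2
  73/80 31/20 5/2 39/10
  17/18 299/240 237/80 4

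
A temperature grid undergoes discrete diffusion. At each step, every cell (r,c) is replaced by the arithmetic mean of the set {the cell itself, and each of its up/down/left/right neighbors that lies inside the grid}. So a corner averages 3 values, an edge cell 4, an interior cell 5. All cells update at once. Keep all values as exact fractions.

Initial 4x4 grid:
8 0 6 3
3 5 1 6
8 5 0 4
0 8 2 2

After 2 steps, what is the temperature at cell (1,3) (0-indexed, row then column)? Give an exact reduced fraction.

Answer: 151/40

Derivation:
Step 1: cell (1,3) = 7/2
Step 2: cell (1,3) = 151/40
Full grid after step 2:
  173/36 823/240 317/80 11/3
  247/60 447/100 74/25 151/40
  77/15 363/100 86/25 347/120
  157/36 1037/240 709/240 26/9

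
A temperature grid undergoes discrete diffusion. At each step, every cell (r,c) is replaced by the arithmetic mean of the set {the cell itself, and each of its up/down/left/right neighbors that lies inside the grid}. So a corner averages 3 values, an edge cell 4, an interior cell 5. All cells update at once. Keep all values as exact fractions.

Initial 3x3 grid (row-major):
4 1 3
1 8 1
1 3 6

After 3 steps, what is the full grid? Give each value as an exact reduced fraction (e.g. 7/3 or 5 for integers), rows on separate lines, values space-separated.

Answer: 331/120 11729/3600 3269/1080
22933/7200 9071/3000 2887/800
791/270 8561/2400 1847/540

Derivation:
After step 1:
  2 4 5/3
  7/2 14/5 9/2
  5/3 9/2 10/3
After step 2:
  19/6 157/60 61/18
  299/120 193/50 123/40
  29/9 123/40 37/9
After step 3:
  331/120 11729/3600 3269/1080
  22933/7200 9071/3000 2887/800
  791/270 8561/2400 1847/540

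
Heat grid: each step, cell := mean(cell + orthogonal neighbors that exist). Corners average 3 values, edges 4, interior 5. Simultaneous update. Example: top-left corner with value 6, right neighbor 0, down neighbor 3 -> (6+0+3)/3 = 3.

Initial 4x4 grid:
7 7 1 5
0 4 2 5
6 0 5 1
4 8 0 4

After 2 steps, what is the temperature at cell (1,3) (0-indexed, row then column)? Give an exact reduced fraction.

Step 1: cell (1,3) = 13/4
Step 2: cell (1,3) = 211/60
Full grid after step 2:
  41/9 473/120 467/120 32/9
  841/240 98/25 73/25 211/60
  347/80 143/50 88/25 77/30
  23/6 357/80 631/240 29/9

Answer: 211/60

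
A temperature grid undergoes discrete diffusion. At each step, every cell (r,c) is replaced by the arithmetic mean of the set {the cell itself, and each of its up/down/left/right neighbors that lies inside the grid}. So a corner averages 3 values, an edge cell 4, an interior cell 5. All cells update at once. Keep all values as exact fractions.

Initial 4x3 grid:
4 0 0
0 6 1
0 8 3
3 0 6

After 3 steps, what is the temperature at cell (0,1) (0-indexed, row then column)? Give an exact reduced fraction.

Answer: 15229/7200

Derivation:
Step 1: cell (0,1) = 5/2
Step 2: cell (0,1) = 43/24
Step 3: cell (0,1) = 15229/7200
Full grid after step 3:
  907/432 15229/7200 443/216
  17459/7200 15757/6000 4721/1800
  2211/800 3007/1000 1343/400
  959/360 15691/4800 2443/720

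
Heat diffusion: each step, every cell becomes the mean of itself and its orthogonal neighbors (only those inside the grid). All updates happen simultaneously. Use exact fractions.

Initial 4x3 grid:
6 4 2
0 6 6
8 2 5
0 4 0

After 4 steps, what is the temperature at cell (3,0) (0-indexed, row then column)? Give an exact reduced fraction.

Step 1: cell (3,0) = 4
Step 2: cell (3,0) = 8/3
Step 3: cell (3,0) = 61/18
Step 4: cell (3,0) = 70057/21600
Full grid after step 4:
  266561/64800 1736119/432000 90437/21600
  103099/27000 731411/180000 2909/750
  11081/3000 209087/60000 66611/18000
  70057/21600 162061/48000 69707/21600

Answer: 70057/21600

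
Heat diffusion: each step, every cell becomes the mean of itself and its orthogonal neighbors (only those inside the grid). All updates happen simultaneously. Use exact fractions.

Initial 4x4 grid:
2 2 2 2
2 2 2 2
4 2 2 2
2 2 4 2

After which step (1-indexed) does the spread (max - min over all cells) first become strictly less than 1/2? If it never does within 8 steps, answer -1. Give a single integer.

Step 1: max=8/3, min=2, spread=2/3
Step 2: max=23/9, min=2, spread=5/9
Step 3: max=683/270, min=2, spread=143/270
Step 4: max=20081/8100, min=458/225, spread=3593/8100
  -> spread < 1/2 first at step 4
Step 5: max=118729/48600, min=27869/13500, spread=92003/243000
Step 6: max=17574857/7290000, min=35317/16875, spread=2317913/7290000
Step 7: max=521558273/218700000, min=8231/3888, spread=58564523/218700000
Step 8: max=15503526581/6561000000, min=389638993/182250000, spread=1476522833/6561000000

Answer: 4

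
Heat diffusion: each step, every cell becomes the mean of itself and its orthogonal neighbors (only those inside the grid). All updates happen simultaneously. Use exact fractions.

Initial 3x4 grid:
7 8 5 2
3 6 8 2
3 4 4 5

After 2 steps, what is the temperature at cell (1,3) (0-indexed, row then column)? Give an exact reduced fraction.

Answer: 191/48

Derivation:
Step 1: cell (1,3) = 17/4
Step 2: cell (1,3) = 191/48
Full grid after step 2:
  23/4 481/80 81/16 13/3
  1193/240 263/50 521/100 191/48
  37/9 559/120 109/24 79/18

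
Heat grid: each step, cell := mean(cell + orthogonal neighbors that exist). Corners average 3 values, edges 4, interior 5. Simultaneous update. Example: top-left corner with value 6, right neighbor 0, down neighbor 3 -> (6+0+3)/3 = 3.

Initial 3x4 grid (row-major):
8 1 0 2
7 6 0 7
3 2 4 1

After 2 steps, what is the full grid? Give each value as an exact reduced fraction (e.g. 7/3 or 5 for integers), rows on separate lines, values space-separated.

After step 1:
  16/3 15/4 3/4 3
  6 16/5 17/5 5/2
  4 15/4 7/4 4
After step 2:
  181/36 391/120 109/40 25/12
  139/30 201/50 58/25 129/40
  55/12 127/40 129/40 11/4

Answer: 181/36 391/120 109/40 25/12
139/30 201/50 58/25 129/40
55/12 127/40 129/40 11/4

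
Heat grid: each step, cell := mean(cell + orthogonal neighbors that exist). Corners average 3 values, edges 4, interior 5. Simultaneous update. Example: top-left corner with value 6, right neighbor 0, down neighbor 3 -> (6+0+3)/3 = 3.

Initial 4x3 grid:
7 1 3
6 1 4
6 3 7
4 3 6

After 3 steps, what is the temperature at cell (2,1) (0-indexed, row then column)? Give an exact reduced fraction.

Answer: 2563/600

Derivation:
Step 1: cell (2,1) = 4
Step 2: cell (2,1) = 83/20
Step 3: cell (2,1) = 2563/600
Full grid after step 3:
  1715/432 65/18 1451/432
  1213/288 2303/600 1081/288
  6259/1440 2563/600 6139/1440
  1915/432 3187/720 1975/432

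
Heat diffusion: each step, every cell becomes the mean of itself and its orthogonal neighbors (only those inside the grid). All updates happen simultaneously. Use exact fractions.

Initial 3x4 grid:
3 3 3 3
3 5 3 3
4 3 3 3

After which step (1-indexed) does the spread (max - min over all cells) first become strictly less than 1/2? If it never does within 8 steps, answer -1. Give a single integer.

Answer: 3

Derivation:
Step 1: max=15/4, min=3, spread=3/4
Step 2: max=65/18, min=3, spread=11/18
Step 3: max=50251/14400, min=613/200, spread=1223/2880
  -> spread < 1/2 first at step 3
Step 4: max=449191/129600, min=11191/3600, spread=9263/25920
Step 5: max=176851411/51840000, min=2266013/720000, spread=547939/2073600
Step 6: max=1584887101/466560000, min=2568301/810000, spread=4221829/18662400
Step 7: max=94374020159/27993600000, min=2759569751/864000000, spread=24819801133/139968000000
Step 8: max=5639445373981/1679616000000, min=74843886623/23328000000, spread=2005484297/13436928000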